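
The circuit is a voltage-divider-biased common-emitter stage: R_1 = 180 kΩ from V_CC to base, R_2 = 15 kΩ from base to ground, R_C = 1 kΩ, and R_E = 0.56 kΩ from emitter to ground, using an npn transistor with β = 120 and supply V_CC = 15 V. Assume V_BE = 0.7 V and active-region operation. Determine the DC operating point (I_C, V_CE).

Thevenize the base divider: V_Th = V_CC·R_2/(R_1+R_2) = 15×15/195 = 1.15 V, R_Th = R_1‖R_2 = 13.8 kΩ.
Base-emitter loop: V_Th = I_B·R_Th + V_BE + (β+1)I_B·R_E, so I_B = (1.15 − 0.7) / (13.8 + 121×0.56) = 0.00556 mA.
I_C = β·I_B = 120×0.00556 = 0.667 mA, and I_E = (β+1)I_B = 0.673 mA.
V_CE = V_CC − I_C·R_C − I_E·R_E = 15 − 0.667×1 − 0.673×0.56 = 14 V.
V_CE = 14 V > 0.2 V confirms active-region operation.

I_C ≈ 0.67 mA, V_CE ≈ 14 V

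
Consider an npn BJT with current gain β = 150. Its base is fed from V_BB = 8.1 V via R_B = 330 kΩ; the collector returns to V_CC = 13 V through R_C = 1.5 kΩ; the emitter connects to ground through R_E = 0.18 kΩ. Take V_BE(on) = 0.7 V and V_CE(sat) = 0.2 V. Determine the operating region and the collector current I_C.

active; I_C ≈ 3.1 mA

Assume active. Base-emitter loop: I_B = (V_BB − V_BE)/(R_B + (β+1)R_E) = (8.1 − 0.7)/(330 + 151×0.18) = 0.0207 mA.
I_C = β·I_B = 150×0.0207 = 3.11 mA.
V_CE = V_CC − I_C·R_C − I_E·R_E = 13 − 3.11×1.5 − 3.13×0.18 = 7.78 V > V_CE(sat), so the active-region assumption holds.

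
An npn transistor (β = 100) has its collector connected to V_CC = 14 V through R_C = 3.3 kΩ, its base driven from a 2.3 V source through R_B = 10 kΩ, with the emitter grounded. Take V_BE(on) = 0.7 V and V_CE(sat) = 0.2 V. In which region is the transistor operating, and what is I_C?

saturation; I_C ≈ 4.2 mA

Assume active: I_B = (2.3 − 0.7)/10 = 0.16 mA, giving I_C = β·I_B = 16 mA.
But then V_CE = 14 − 16×3.3 = -38.8 V < V_CE(sat) = 0.2 V — impossible in the active region.
So the transistor is saturated. With V_CE = 0.2 V, I_C = (V_CC − 0.2)/R_C = 13.8/3.3 = 4.18 mA.
Check: β·I_B = 16 mA > I_C = 4.18 mA, confirming saturation.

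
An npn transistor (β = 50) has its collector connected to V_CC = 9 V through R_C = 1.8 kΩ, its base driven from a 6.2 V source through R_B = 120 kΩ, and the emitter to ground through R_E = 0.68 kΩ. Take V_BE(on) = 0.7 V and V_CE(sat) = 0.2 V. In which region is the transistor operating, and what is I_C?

Assume active. Base-emitter loop: I_B = (V_BB − V_BE)/(R_B + (β+1)R_E) = (6.2 − 0.7)/(120 + 51×0.68) = 0.0356 mA.
I_C = β·I_B = 50×0.0356 = 1.78 mA.
V_CE = V_CC − I_C·R_C − I_E·R_E = 9 − 1.78×1.8 − 1.81×0.68 = 4.57 V > V_CE(sat), so the active-region assumption holds.

active; I_C ≈ 1.8 mA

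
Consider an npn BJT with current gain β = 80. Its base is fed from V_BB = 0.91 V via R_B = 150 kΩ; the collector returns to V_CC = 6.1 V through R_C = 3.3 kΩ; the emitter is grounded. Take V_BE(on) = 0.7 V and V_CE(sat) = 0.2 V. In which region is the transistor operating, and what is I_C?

Assume active. Base-emitter loop: I_B = (V_BB − V_BE)/R_B = (0.91 − 0.7)/150 = 0.0014 mA.
I_C = β·I_B = 80×0.0014 = 0.112 mA.
V_CE = V_CC − I_C·R_C = 6.1 − 0.112×3.3 = 5.73 V > V_CE(sat), so the active-region assumption holds.

active; I_C ≈ 0.11 mA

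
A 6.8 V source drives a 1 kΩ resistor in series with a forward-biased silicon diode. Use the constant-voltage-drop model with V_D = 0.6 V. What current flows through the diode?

I ≈ 6.2 mA

KVL around the loop: 6.8 = V_D + I·R = 0.6 + I × 1 kΩ.
So I = (6.8 − 0.6) / 1 kΩ = 6.2 / 1 = 6.2 mA.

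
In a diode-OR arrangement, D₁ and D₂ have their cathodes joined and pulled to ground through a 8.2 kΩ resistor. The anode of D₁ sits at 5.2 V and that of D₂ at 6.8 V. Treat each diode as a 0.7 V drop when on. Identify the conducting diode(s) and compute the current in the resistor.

Only D₂ conducts; I_R ≈ 0.74 mA

Assume both conduct. Then node N would need to be at both 5.2−0.7 = 4.5 V and 6.8−0.7 = 6.1 V, which is impossible.
Assume only D₂ conducts: V_N = 6.8 − 0.7 = 6.1 V, so I_R = 6.1/8.2 = 0.744 mA.
Check D₁: its anode-to-cathode voltage is 5.2 − 6.1 = -0.9 V < 0.7 V, so it is off. The assumption is consistent.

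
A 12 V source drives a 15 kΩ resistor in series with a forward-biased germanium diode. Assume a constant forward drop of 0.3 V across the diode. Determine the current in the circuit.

KVL around the loop: 12 = V_D + I·R = 0.3 + I × 15 kΩ.
So I = (12 − 0.3) / 15 kΩ = 11.7 / 15 = 0.78 mA.

I ≈ 0.78 mA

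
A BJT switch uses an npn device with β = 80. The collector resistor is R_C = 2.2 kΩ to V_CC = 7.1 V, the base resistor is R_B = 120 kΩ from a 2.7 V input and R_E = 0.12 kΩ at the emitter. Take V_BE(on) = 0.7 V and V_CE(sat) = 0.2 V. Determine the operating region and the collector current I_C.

Assume active. Base-emitter loop: I_B = (V_BB − V_BE)/(R_B + (β+1)R_E) = (2.7 − 0.7)/(120 + 81×0.12) = 0.0154 mA.
I_C = β·I_B = 80×0.0154 = 1.23 mA.
V_CE = V_CC − I_C·R_C − I_E·R_E = 7.1 − 1.23×2.2 − 1.25×0.12 = 4.24 V > V_CE(sat), so the active-region assumption holds.

active; I_C ≈ 1.2 mA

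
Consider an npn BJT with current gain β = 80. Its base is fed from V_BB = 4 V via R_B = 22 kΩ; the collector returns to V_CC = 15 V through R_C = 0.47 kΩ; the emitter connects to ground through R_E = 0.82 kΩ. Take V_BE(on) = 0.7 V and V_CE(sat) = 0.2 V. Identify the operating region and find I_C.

active; I_C ≈ 3 mA

Assume active. Base-emitter loop: I_B = (V_BB − V_BE)/(R_B + (β+1)R_E) = (4 − 0.7)/(22 + 81×0.82) = 0.0373 mA.
I_C = β·I_B = 80×0.0373 = 2.99 mA.
V_CE = V_CC − I_C·R_C − I_E·R_E = 15 − 2.99×0.47 − 3.02×0.82 = 11.1 V > V_CE(sat), so the active-region assumption holds.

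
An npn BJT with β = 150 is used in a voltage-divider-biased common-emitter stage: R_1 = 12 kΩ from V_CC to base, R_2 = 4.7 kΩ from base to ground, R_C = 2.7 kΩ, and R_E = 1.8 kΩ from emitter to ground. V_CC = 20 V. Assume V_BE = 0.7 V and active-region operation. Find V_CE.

V_CE ≈ 7.9 V

Thevenize the base divider: V_Th = V_CC·R_2/(R_1+R_2) = 20×4.7/16.7 = 5.63 V, R_Th = R_1‖R_2 = 3.38 kΩ.
Base-emitter loop: V_Th = I_B·R_Th + V_BE + (β+1)I_B·R_E, so I_B = (5.63 − 0.7) / (3.38 + 151×1.8) = 0.0179 mA.
I_C = β·I_B = 150×0.0179 = 2.69 mA, and I_E = (β+1)I_B = 2.7 mA.
V_CE = V_CC − I_C·R_C − I_E·R_E = 20 − 2.69×2.7 − 2.7×1.8 = 7.88 V.
V_CE = 7.88 V > 0.2 V confirms active-region operation.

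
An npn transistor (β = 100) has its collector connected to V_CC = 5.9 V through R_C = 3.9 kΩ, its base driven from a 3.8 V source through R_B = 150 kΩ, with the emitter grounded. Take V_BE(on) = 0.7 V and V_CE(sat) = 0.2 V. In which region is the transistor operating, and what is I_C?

saturation; I_C ≈ 1.5 mA

Assume active: I_B = (3.8 − 0.7)/150 = 0.0207 mA, giving I_C = β·I_B = 2.07 mA.
But then V_CE = 5.9 − 2.07×3.9 = -2.16 V < V_CE(sat) = 0.2 V — impossible in the active region.
So the transistor is saturated. With V_CE = 0.2 V, I_C = (V_CC − 0.2)/R_C = 5.7/3.9 = 1.46 mA.
Check: β·I_B = 2.07 mA > I_C = 1.46 mA, confirming saturation.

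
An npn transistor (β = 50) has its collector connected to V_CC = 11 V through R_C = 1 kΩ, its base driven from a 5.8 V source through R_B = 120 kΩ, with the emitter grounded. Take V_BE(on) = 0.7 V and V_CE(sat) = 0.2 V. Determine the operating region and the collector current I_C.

Assume active. Base-emitter loop: I_B = (V_BB − V_BE)/R_B = (5.8 − 0.7)/120 = 0.0425 mA.
I_C = β·I_B = 50×0.0425 = 2.12 mA.
V_CE = V_CC − I_C·R_C = 11 − 2.12×1 = 8.88 V > V_CE(sat), so the active-region assumption holds.

active; I_C ≈ 2.1 mA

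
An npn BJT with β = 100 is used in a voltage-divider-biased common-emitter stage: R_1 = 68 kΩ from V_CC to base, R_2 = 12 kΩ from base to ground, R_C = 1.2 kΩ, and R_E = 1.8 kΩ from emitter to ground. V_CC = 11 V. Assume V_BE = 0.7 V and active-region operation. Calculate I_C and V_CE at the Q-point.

Thevenize the base divider: V_Th = V_CC·R_2/(R_1+R_2) = 11×12/80 = 1.65 V, R_Th = R_1‖R_2 = 10.2 kΩ.
Base-emitter loop: V_Th = I_B·R_Th + V_BE + (β+1)I_B·R_E, so I_B = (1.65 − 0.7) / (10.2 + 101×1.8) = 0.00495 mA.
I_C = β·I_B = 100×0.00495 = 0.495 mA, and I_E = (β+1)I_B = 0.5 mA.
V_CE = V_CC − I_C·R_C − I_E·R_E = 11 − 0.495×1.2 − 0.5×1.8 = 9.51 V.
V_CE = 9.51 V > 0.2 V confirms active-region operation.

I_C ≈ 0.49 mA, V_CE ≈ 9.5 V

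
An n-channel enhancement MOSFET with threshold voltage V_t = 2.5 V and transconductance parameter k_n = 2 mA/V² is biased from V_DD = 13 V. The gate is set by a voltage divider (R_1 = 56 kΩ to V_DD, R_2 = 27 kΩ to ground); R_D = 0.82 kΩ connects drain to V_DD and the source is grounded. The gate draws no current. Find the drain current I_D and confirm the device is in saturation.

I_D ≈ 3 mA

V_G = V_DD·R_2/(R_1+R_2) = 13×27/83 = 4.23 V. With the source grounded, V_GS = V_G = 4.23 V.
Assume saturation: I_D = (k_n/2)(V_GS − V_t)² = (2/2)×(4.23 − 2.5)² = 1×1.73² = 2.99 mA.
V_DS = V_DD − I_D·R_D = 13 − 2.99×0.82 = 10.5 V.
Saturation requires V_DS ≥ V_GS − V_t = 1.73 V; 10.5 ≥ 1.73 ✓.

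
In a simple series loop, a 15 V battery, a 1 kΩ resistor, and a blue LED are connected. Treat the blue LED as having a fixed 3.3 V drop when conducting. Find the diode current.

KVL around the loop: 15 = V_D + I·R = 3.3 + I × 1 kΩ.
So I = (15 − 3.3) / 1 kΩ = 11.7 / 1 = 11.7 mA.

I ≈ 12 mA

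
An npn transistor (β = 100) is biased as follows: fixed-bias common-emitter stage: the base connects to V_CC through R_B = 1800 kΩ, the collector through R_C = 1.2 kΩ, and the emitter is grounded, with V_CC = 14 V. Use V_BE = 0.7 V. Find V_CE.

Base loop: V_CC = I_B·R_B + V_BE, so I_B = (14 − 0.7)/1800 kΩ = 0.00739 mA.
In the active region I_C = β·I_B = 100 × 0.00739 = 0.739 mA.
Collector loop: V_CE = V_CC − I_C·R_C = 14 − 0.739×1.2 = 13.1 V.
Since V_CE = 13.1 V > V_CE(sat) ≈ 0.2 V, the transistor is in the active region as assumed.

V_CE ≈ 13 V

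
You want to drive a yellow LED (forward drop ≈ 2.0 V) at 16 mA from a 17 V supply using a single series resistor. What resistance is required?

R ≈ 0.94 kΩ

The resistor drops V_S − V_D = 17 − 2.0 = 15 V at 16 mA.
R = 15 V / 16 mA = 0.938 kΩ.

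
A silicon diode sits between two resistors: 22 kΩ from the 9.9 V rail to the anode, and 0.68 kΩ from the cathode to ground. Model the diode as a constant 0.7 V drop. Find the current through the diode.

The two resistors are in series with the diode, so KVL gives 9.9 = I·22 + 0.7 + I·0.68.
I = (9.9 − 0.7) / (22 + 0.68) kΩ = 9.2 / 22.7 = 0.406 mA.

I ≈ 0.41 mA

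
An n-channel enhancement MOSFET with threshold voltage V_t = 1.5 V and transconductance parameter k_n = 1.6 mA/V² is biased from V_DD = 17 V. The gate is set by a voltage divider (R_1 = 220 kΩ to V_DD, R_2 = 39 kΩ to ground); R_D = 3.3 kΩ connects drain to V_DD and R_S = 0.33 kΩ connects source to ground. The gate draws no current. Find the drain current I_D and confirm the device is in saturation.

I_D ≈ 0.6 mA

V_G = V_DD·R_2/(R_1+R_2) = 17×39/259 = 2.56 V.
Assume saturation: I_D = (k_n/2)(V_GS − V_t)² with V_GS = V_G − I_D·R_S = 2.56 − 0.33·I_D.
Substituting gives 0.0871·I_D² − 1.56·I_D + 0.899 = 0, with roots I_D = 0.596 or 17.3 mA.
The root I_D = 17.3 mA gives V_GS = -3.15 V ≤ V_t, so take I_D = 0.596 mA.
Then V_GS = 2.36 V and V_DS = V_DD − I_D(R_D+R_S) = 17 − 0.596×3.63 = 14.8 V.
Saturation requires V_DS ≥ V_GS − V_t = 0.863 V; 14.8 ≥ 0.863 ✓.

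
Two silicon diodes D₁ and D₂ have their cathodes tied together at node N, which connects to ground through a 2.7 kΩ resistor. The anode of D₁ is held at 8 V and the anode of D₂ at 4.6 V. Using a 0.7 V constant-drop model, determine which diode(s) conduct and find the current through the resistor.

Assume both conduct. Then node N would need to be at both 8−0.7 = 7.3 V and 4.6−0.7 = 3.9 V, which is impossible.
Assume only D₁ conducts: V_N = 8 − 0.7 = 7.3 V, so I_R = 7.3/2.7 = 2.7 mA.
Check D₂: its anode-to-cathode voltage is 4.6 − 7.3 = -2.7 V < 0.7 V, so it is off. The assumption is consistent.

Only D₁ conducts; I_R ≈ 2.7 mA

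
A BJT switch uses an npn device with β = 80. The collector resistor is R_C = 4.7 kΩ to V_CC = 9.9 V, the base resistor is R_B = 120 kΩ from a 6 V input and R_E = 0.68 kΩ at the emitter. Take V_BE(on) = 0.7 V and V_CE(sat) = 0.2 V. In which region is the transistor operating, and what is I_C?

Assume active: I_B = (6 − 0.7)/(120 + 81×0.68) = 0.0303 mA, I_C = β·I_B = 2.42 mA.
Then V_CE = 9.9 − 2.42×4.7 − 2.45×0.68 = -3.15 V < 0.2 V — the active assumption fails.
Re-solve with V_CE = 0.2 V. KCL at the emitter: V_E/R_E = (V_BB−0.7−V_E)/R_B + (V_CC−0.2−V_E)/R_C, giving V_E = 1.25 V.
I_C = (V_CC − 0.2 − V_E)/R_C = (9.7 − 1.25)/4.7 = 1.8 mA.
Check: I_B = (5.3 − 1.25)/120 = 0.0338 mA, and β·I_B = 2.7 mA > I_C, confirming saturation.

saturation; I_C ≈ 1.8 mA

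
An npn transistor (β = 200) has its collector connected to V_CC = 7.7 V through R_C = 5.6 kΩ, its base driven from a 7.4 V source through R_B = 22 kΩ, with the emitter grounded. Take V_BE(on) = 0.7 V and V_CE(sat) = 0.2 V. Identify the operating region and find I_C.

Assume active: I_B = (7.4 − 0.7)/22 = 0.305 mA, giving I_C = β·I_B = 60.9 mA.
But then V_CE = 7.7 − 60.9×5.6 = -333 V < V_CE(sat) = 0.2 V — impossible in the active region.
So the transistor is saturated. With V_CE = 0.2 V, I_C = (V_CC − 0.2)/R_C = 7.5/5.6 = 1.34 mA.
Check: β·I_B = 60.9 mA > I_C = 1.34 mA, confirming saturation.

saturation; I_C ≈ 1.3 mA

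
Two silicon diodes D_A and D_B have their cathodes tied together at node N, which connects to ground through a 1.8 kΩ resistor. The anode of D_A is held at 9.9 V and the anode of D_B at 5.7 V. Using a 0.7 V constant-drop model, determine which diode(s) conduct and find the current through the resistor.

Assume both conduct. Then node N would need to be at both 9.9−0.7 = 9.2 V and 5.7−0.7 = 5 V, which is impossible.
Assume only D_A conducts: V_N = 9.9 − 0.7 = 9.2 V, so I_R = 9.2/1.8 = 5.11 mA.
Check D_B: its anode-to-cathode voltage is 5.7 − 9.2 = -3.5 V < 0.7 V, so it is off. The assumption is consistent.

Only D_A conducts; I_R ≈ 5.1 mA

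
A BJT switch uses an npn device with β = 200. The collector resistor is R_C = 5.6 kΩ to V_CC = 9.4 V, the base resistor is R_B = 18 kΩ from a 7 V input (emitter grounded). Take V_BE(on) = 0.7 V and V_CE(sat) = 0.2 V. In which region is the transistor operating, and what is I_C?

Assume active: I_B = (7 − 0.7)/18 = 0.35 mA, giving I_C = β·I_B = 70 mA.
But then V_CE = 9.4 − 70×5.6 = -383 V < V_CE(sat) = 0.2 V — impossible in the active region.
So the transistor is saturated. With V_CE = 0.2 V, I_C = (V_CC − 0.2)/R_C = 9.2/5.6 = 1.64 mA.
Check: β·I_B = 70 mA > I_C = 1.64 mA, confirming saturation.

saturation; I_C ≈ 1.6 mA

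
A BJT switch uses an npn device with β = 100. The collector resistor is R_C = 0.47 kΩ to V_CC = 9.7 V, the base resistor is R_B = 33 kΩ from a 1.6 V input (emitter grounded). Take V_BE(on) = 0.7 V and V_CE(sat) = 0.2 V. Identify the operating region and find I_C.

Assume active. Base-emitter loop: I_B = (V_BB − V_BE)/R_B = (1.6 − 0.7)/33 = 0.0273 mA.
I_C = β·I_B = 100×0.0273 = 2.73 mA.
V_CE = V_CC − I_C·R_C = 9.7 − 2.73×0.47 = 8.42 V > V_CE(sat), so the active-region assumption holds.

active; I_C ≈ 2.7 mA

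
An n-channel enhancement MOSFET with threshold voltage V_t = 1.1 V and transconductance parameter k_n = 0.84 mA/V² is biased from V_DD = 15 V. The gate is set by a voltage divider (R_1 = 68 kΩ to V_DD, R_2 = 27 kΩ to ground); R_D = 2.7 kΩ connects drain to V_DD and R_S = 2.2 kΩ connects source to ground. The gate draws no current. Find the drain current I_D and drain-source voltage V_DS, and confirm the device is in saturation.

V_G = V_DD·R_2/(R_1+R_2) = 15×27/95 = 4.26 V.
Assume saturation: I_D = (k_n/2)(V_GS − V_t)² with V_GS = V_G − I_D·R_S = 4.26 − 2.2·I_D.
Substituting gives 2.03·I_D² − 6.85·I_D + 4.2 = 0, with roots I_D = 0.808 or 2.56 mA.
The root I_D = 2.56 mA gives V_GS = -1.37 V ≤ V_t, so take I_D = 0.808 mA.
Then V_GS = 2.49 V and V_DS = V_DD − I_D(R_D+R_S) = 15 − 0.808×4.9 = 11 V.
Saturation requires V_DS ≥ V_GS − V_t = 1.39 V; 11 ≥ 1.39 ✓.

I_D ≈ 0.81 mA, V_DS ≈ 11 V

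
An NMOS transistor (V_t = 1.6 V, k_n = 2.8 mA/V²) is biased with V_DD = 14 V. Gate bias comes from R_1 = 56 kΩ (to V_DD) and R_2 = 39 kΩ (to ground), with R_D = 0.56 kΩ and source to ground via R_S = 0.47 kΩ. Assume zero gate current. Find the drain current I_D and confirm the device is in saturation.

I_D ≈ 4.9 mA

V_G = V_DD·R_2/(R_1+R_2) = 14×39/95 = 5.75 V.
Assume saturation: I_D = (k_n/2)(V_GS − V_t)² with V_GS = V_G − I_D·R_S = 5.75 − 0.47·I_D.
Substituting gives 0.309·I_D² − 6.46·I_D + 24.1 = 0, with roots I_D = 4.86 or 16 mA.
The root I_D = 16 mA gives V_GS = -1.78 V ≤ V_t, so take I_D = 4.86 mA.
Then V_GS = 3.46 V and V_DS = V_DD − I_D(R_D+R_S) = 14 − 4.86×1.03 = 8.99 V.
Saturation requires V_DS ≥ V_GS − V_t = 1.86 V; 8.99 ≥ 1.86 ✓.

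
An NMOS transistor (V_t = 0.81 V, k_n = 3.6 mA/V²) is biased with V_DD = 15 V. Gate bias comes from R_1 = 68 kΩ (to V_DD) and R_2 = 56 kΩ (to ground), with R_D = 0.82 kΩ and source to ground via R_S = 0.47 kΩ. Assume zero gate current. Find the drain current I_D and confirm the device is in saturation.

I_D ≈ 8.2 mA

V_G = V_DD·R_2/(R_1+R_2) = 15×56/124 = 6.77 V.
Assume saturation: I_D = (k_n/2)(V_GS − V_t)² with V_GS = V_G − I_D·R_S = 6.77 − 0.47·I_D.
Substituting gives 0.398·I_D² − 11.1·I_D + 64 = 0, with roots I_D = 8.16 or 19.7 mA.
The root I_D = 19.7 mA gives V_GS = -2.5 V ≤ V_t, so take I_D = 8.16 mA.
Then V_GS = 2.94 V and V_DS = V_DD − I_D(R_D+R_S) = 15 − 8.16×1.29 = 4.47 V.
Saturation requires V_DS ≥ V_GS − V_t = 2.13 V; 4.47 ≥ 2.13 ✓.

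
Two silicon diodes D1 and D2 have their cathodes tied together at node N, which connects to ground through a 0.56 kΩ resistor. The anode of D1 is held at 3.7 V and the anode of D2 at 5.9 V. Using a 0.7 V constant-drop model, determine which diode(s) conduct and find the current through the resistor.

Only D2 conducts; I_R ≈ 9.3 mA

Assume both conduct. Then node N would need to be at both 3.7−0.7 = 3 V and 5.9−0.7 = 5.2 V, which is impossible.
Assume only D2 conducts: V_N = 5.9 − 0.7 = 5.2 V, so I_R = 5.2/0.56 = 9.29 mA.
Check D1: its anode-to-cathode voltage is 3.7 − 5.2 = -1.5 V < 0.7 V, so it is off. The assumption is consistent.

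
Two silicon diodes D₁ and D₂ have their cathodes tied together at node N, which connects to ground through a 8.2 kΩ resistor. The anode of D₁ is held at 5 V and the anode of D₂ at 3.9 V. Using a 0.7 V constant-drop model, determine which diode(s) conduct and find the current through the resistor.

Only D₁ conducts; I_R ≈ 0.52 mA

Assume both conduct. Then node N would need to be at both 5−0.7 = 4.3 V and 3.9−0.7 = 3.2 V, which is impossible.
Assume only D₁ conducts: V_N = 5 − 0.7 = 4.3 V, so I_R = 4.3/8.2 = 0.524 mA.
Check D₂: its anode-to-cathode voltage is 3.9 − 4.3 = -0.4 V < 0.7 V, so it is off. The assumption is consistent.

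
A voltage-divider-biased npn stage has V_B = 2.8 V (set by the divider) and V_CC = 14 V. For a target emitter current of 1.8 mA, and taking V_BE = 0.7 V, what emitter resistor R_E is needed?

V_E = V_B − V_BE = 2.8 − 0.7 = 2.1 V.
R_E = V_E / I_E = 2.1 / 1.8 = 1.17 kΩ.

R_E ≈ 1.2 kΩ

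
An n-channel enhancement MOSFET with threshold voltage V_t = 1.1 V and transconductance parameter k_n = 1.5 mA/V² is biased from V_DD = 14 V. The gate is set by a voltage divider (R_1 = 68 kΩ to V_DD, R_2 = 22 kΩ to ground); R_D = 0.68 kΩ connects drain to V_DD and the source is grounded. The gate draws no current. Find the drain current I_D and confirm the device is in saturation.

V_G = V_DD·R_2/(R_1+R_2) = 14×22/90 = 3.42 V. With the source grounded, V_GS = V_G = 3.42 V.
Assume saturation: I_D = (k_n/2)(V_GS − V_t)² = (1.5/2)×(3.42 − 1.1)² = 0.75×2.32² = 4.04 mA.
V_DS = V_DD − I_D·R_D = 14 − 4.04×0.68 = 11.2 V.
Saturation requires V_DS ≥ V_GS − V_t = 2.32 V; 11.2 ≥ 2.32 ✓.

I_D ≈ 4 mA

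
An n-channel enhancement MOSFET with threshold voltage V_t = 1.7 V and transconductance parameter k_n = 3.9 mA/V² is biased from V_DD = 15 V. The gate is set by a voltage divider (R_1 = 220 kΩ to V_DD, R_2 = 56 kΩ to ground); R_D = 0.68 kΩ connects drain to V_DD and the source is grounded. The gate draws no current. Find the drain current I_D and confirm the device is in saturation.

V_G = V_DD·R_2/(R_1+R_2) = 15×56/276 = 3.04 V. With the source grounded, V_GS = V_G = 3.04 V.
Assume saturation: I_D = (k_n/2)(V_GS − V_t)² = (3.9/2)×(3.04 − 1.7)² = 1.95×1.34² = 3.52 mA.
V_DS = V_DD − I_D·R_D = 15 − 3.52×0.68 = 12.6 V.
Saturation requires V_DS ≥ V_GS − V_t = 1.34 V; 12.6 ≥ 1.34 ✓.

I_D ≈ 3.5 mA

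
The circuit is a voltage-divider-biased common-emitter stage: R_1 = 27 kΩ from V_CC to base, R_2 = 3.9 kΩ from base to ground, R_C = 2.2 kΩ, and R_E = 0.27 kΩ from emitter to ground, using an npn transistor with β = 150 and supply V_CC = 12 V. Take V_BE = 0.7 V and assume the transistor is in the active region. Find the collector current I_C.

Thevenize the base divider: V_Th = V_CC·R_2/(R_1+R_2) = 12×3.9/30.9 = 1.51 V, R_Th = R_1‖R_2 = 3.41 kΩ.
Base-emitter loop: V_Th = I_B·R_Th + V_BE + (β+1)I_B·R_E, so I_B = (1.51 − 0.7) / (3.41 + 151×0.27) = 0.0184 mA.
I_C = β·I_B = 150×0.0184 = 2.77 mA, and I_E = (β+1)I_B = 2.78 mA.
V_CE = V_CC − I_C·R_C − I_E·R_E = 12 − 2.77×2.2 − 2.78×0.27 = 5.16 V.
V_CE = 5.16 V > 0.2 V confirms active-region operation.

I_C ≈ 2.8 mA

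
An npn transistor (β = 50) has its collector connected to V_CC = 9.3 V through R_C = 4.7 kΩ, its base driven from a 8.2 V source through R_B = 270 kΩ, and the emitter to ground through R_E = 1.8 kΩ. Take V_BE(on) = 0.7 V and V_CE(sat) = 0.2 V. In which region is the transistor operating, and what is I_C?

Assume active. Base-emitter loop: I_B = (V_BB − V_BE)/(R_B + (β+1)R_E) = (8.2 − 0.7)/(270 + 51×1.8) = 0.0207 mA.
I_C = β·I_B = 50×0.0207 = 1.04 mA.
V_CE = V_CC − I_C·R_C − I_E·R_E = 9.3 − 1.04×4.7 − 1.06×1.8 = 2.53 V > V_CE(sat), so the active-region assumption holds.

active; I_C ≈ 1 mA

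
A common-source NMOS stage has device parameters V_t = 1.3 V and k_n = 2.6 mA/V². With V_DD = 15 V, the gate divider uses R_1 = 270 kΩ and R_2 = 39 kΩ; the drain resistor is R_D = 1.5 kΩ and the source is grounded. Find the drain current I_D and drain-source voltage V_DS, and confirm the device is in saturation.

I_D ≈ 0.46 mA, V_DS ≈ 14 V

V_G = V_DD·R_2/(R_1+R_2) = 15×39/309 = 1.89 V. With the source grounded, V_GS = V_G = 1.89 V.
Assume saturation: I_D = (k_n/2)(V_GS − V_t)² = (2.6/2)×(1.89 − 1.3)² = 1.3×0.593² = 0.457 mA.
V_DS = V_DD − I_D·R_D = 15 − 0.457×1.5 = 14.3 V.
Saturation requires V_DS ≥ V_GS − V_t = 0.593 V; 14.3 ≥ 0.593 ✓.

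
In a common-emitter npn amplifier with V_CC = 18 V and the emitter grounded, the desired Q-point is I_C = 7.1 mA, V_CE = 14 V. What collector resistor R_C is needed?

R_C ≈ 0.56 kΩ

Collector loop: V_CC = I_C·R_C + V_CE.
R_C = (V_CC − V_CE)/I_C = (18 − 14)/7.1 = 0.563 kΩ.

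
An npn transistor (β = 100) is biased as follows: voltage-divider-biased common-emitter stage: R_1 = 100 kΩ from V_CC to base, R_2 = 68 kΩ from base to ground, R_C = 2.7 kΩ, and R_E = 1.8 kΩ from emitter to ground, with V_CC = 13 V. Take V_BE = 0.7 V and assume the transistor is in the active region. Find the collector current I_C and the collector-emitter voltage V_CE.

Thevenize the base divider: V_Th = V_CC·R_2/(R_1+R_2) = 13×68/168 = 5.26 V, R_Th = R_1‖R_2 = 40.5 kΩ.
Base-emitter loop: V_Th = I_B·R_Th + V_BE + (β+1)I_B·R_E, so I_B = (5.26 − 0.7) / (40.5 + 101×1.8) = 0.0205 mA.
I_C = β·I_B = 100×0.0205 = 2.05 mA, and I_E = (β+1)I_B = 2.07 mA.
V_CE = V_CC − I_C·R_C − I_E·R_E = 13 − 2.05×2.7 − 2.07×1.8 = 3.73 V.
V_CE = 3.73 V > 0.2 V confirms active-region operation.

I_C ≈ 2.1 mA, V_CE ≈ 3.7 V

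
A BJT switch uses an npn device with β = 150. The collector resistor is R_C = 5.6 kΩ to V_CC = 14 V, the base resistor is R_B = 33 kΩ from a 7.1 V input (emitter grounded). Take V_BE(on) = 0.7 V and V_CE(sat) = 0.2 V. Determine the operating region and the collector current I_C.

Assume active: I_B = (7.1 − 0.7)/33 = 0.194 mA, giving I_C = β·I_B = 29.1 mA.
But then V_CE = 14 − 29.1×5.6 = -149 V < V_CE(sat) = 0.2 V — impossible in the active region.
So the transistor is saturated. With V_CE = 0.2 V, I_C = (V_CC − 0.2)/R_C = 13.8/5.6 = 2.46 mA.
Check: β·I_B = 29.1 mA > I_C = 2.46 mA, confirming saturation.

saturation; I_C ≈ 2.5 mA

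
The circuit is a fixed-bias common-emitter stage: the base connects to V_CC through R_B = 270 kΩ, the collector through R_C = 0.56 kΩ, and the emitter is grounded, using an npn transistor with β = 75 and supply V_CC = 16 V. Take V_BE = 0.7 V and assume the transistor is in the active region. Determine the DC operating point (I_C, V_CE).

Base loop: V_CC = I_B·R_B + V_BE, so I_B = (16 − 0.7)/270 kΩ = 0.0567 mA.
In the active region I_C = β·I_B = 75 × 0.0567 = 4.25 mA.
Collector loop: V_CE = V_CC − I_C·R_C = 16 − 4.25×0.56 = 13.6 V.
Since V_CE = 13.6 V > V_CE(sat) ≈ 0.2 V, the transistor is in the active region as assumed.

I_C ≈ 4.2 mA, V_CE ≈ 14 V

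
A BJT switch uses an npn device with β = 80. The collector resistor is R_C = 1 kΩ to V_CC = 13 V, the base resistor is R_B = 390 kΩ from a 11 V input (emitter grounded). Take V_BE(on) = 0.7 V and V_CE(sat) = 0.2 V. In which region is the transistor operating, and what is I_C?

active; I_C ≈ 2.1 mA

Assume active. Base-emitter loop: I_B = (V_BB − V_BE)/R_B = (11 − 0.7)/390 = 0.0264 mA.
I_C = β·I_B = 80×0.0264 = 2.11 mA.
V_CE = V_CC − I_C·R_C = 13 − 2.11×1 = 10.9 V > V_CE(sat), so the active-region assumption holds.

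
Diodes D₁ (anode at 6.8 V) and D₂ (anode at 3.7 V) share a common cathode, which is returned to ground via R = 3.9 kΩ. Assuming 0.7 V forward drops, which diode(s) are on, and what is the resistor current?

Assume both conduct. Then node N would need to be at both 6.8−0.7 = 6.1 V and 3.7−0.7 = 3 V, which is impossible.
Assume only D₁ conducts: V_N = 6.8 − 0.7 = 6.1 V, so I_R = 6.1/3.9 = 1.56 mA.
Check D₂: its anode-to-cathode voltage is 3.7 − 6.1 = -2.4 V < 0.7 V, so it is off. The assumption is consistent.

Only D₁ conducts; I_R ≈ 1.6 mA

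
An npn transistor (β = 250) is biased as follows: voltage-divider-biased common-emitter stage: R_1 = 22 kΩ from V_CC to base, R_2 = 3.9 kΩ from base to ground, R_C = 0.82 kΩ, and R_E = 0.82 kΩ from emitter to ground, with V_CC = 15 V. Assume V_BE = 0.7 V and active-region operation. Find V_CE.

Thevenize the base divider: V_Th = V_CC·R_2/(R_1+R_2) = 15×3.9/25.9 = 2.26 V, R_Th = R_1‖R_2 = 3.31 kΩ.
Base-emitter loop: V_Th = I_B·R_Th + V_BE + (β+1)I_B·R_E, so I_B = (2.26 − 0.7) / (3.31 + 251×0.82) = 0.00745 mA.
I_C = β·I_B = 250×0.00745 = 1.86 mA, and I_E = (β+1)I_B = 1.87 mA.
V_CE = V_CC − I_C·R_C − I_E·R_E = 15 − 1.86×0.82 − 1.87×0.82 = 11.9 V.
V_CE = 11.9 V > 0.2 V confirms active-region operation.

V_CE ≈ 12 V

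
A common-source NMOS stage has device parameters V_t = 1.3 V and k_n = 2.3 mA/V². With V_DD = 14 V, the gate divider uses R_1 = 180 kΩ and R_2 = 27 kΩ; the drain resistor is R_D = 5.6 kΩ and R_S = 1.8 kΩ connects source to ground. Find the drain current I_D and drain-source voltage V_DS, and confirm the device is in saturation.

V_G = V_DD·R_2/(R_1+R_2) = 14×27/207 = 1.83 V.
Assume saturation: I_D = (k_n/2)(V_GS − V_t)² with V_GS = V_G − I_D·R_S = 1.83 − 1.8·I_D.
Substituting gives 3.73·I_D² − 3.18·I_D + 0.318 = 0, with roots I_D = 0.116 or 0.737 mA.
The root I_D = 0.737 mA gives V_GS = 0.499 V ≤ V_t, so take I_D = 0.116 mA.
Then V_GS = 1.62 V and V_DS = V_DD − I_D(R_D+R_S) = 14 − 0.116×7.4 = 13.1 V.
Saturation requires V_DS ≥ V_GS − V_t = 0.317 V; 13.1 ≥ 0.317 ✓.

I_D ≈ 0.12 mA, V_DS ≈ 13 V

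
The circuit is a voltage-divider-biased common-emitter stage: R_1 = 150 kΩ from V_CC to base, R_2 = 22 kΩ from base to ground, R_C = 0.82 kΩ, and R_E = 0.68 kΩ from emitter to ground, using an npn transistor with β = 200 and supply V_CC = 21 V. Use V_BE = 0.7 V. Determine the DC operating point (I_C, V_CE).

I_C ≈ 2.5 mA, V_CE ≈ 17 V

Thevenize the base divider: V_Th = V_CC·R_2/(R_1+R_2) = 21×22/172 = 2.69 V, R_Th = R_1‖R_2 = 19.2 kΩ.
Base-emitter loop: V_Th = I_B·R_Th + V_BE + (β+1)I_B·R_E, so I_B = (2.69 − 0.7) / (19.2 + 201×0.68) = 0.0127 mA.
I_C = β·I_B = 200×0.0127 = 2.55 mA, and I_E = (β+1)I_B = 2.56 mA.
V_CE = V_CC − I_C·R_C − I_E·R_E = 21 − 2.55×0.82 − 2.56×0.68 = 17.2 V.
V_CE = 17.2 V > 0.2 V confirms active-region operation.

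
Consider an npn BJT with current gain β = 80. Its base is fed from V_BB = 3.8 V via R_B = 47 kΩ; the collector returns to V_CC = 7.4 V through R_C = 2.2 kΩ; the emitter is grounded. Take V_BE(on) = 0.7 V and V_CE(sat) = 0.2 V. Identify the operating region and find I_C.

saturation; I_C ≈ 3.3 mA

Assume active: I_B = (3.8 − 0.7)/47 = 0.066 mA, giving I_C = β·I_B = 5.28 mA.
But then V_CE = 7.4 − 5.28×2.2 = -4.21 V < V_CE(sat) = 0.2 V — impossible in the active region.
So the transistor is saturated. With V_CE = 0.2 V, I_C = (V_CC − 0.2)/R_C = 7.2/2.2 = 3.27 mA.
Check: β·I_B = 5.28 mA > I_C = 3.27 mA, confirming saturation.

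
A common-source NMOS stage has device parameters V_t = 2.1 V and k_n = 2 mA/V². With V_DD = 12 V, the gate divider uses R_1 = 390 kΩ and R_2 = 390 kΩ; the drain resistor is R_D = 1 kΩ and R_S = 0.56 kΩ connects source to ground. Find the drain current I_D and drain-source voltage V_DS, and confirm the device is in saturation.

V_G = V_DD·R_2/(R_1+R_2) = 12×390/780 = 6 V.
Assume saturation: I_D = (k_n/2)(V_GS − V_t)² with V_GS = V_G − I_D·R_S = 6 − 0.56·I_D.
Substituting gives 0.314·I_D² − 5.37·I_D + 15.2 = 0, with roots I_D = 3.58 or 13.5 mA.
The root I_D = 13.5 mA gives V_GS = -1.58 V ≤ V_t, so take I_D = 3.58 mA.
Then V_GS = 3.99 V and V_DS = V_DD − I_D(R_D+R_S) = 12 − 3.58×1.56 = 6.41 V.
Saturation requires V_DS ≥ V_GS − V_t = 1.89 V; 6.41 ≥ 1.89 ✓.

I_D ≈ 3.6 mA, V_DS ≈ 6.4 V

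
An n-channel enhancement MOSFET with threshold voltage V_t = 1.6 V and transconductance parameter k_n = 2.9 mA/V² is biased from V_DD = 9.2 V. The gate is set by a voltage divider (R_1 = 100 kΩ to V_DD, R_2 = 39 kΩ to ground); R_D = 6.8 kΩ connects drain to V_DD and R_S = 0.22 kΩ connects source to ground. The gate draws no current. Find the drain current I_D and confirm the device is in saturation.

I_D ≈ 0.89 mA

V_G = V_DD·R_2/(R_1+R_2) = 9.2×39/139 = 2.58 V.
Assume saturation: I_D = (k_n/2)(V_GS − V_t)² with V_GS = V_G − I_D·R_S = 2.58 − 0.22·I_D.
Substituting gives 0.0702·I_D² − 1.63·I_D + 1.4 = 0, with roots I_D = 0.893 or 22.3 mA.
The root I_D = 22.3 mA gives V_GS = -2.32 V ≤ V_t, so take I_D = 0.893 mA.
Then V_GS = 2.38 V and V_DS = V_DD − I_D(R_D+R_S) = 9.2 − 0.893×7.02 = 2.93 V.
Saturation requires V_DS ≥ V_GS − V_t = 0.785 V; 2.93 ≥ 0.785 ✓.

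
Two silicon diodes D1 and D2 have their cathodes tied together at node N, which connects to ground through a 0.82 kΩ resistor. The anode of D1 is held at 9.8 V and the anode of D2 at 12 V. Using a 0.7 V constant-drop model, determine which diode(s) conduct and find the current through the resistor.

Only D2 conducts; I_R ≈ 14 mA

Assume both conduct. Then node N would need to be at both 9.8−0.7 = 9.1 V and 12−0.7 = 11.3 V, which is impossible.
Assume only D2 conducts: V_N = 12 − 0.7 = 11.3 V, so I_R = 11.3/0.82 = 13.8 mA.
Check D1: its anode-to-cathode voltage is 9.8 − 11.3 = -1.5 V < 0.7 V, so it is off. The assumption is consistent.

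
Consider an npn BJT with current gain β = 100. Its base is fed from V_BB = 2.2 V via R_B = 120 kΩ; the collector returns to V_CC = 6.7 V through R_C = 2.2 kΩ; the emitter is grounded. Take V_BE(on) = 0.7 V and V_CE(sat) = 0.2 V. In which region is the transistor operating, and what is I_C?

active; I_C ≈ 1.3 mA

Assume active. Base-emitter loop: I_B = (V_BB − V_BE)/R_B = (2.2 − 0.7)/120 = 0.0125 mA.
I_C = β·I_B = 100×0.0125 = 1.25 mA.
V_CE = V_CC − I_C·R_C = 6.7 − 1.25×2.2 = 3.95 V > V_CE(sat), so the active-region assumption holds.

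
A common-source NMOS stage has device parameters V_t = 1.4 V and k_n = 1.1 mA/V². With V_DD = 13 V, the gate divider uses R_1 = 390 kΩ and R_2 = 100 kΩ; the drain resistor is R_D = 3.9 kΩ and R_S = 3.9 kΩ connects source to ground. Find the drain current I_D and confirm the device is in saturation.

V_G = V_DD·R_2/(R_1+R_2) = 13×100/490 = 2.65 V.
Assume saturation: I_D = (k_n/2)(V_GS − V_t)² with V_GS = V_G − I_D·R_S = 2.65 − 3.9·I_D.
Substituting gives 8.37·I_D² − 6.38·I_D + 0.864 = 0, with roots I_D = 0.176 or 0.586 mA.
The root I_D = 0.586 mA gives V_GS = 0.368 V ≤ V_t, so take I_D = 0.176 mA.
Then V_GS = 1.97 V and V_DS = V_DD − I_D(R_D+R_S) = 13 − 0.176×7.8 = 11.6 V.
Saturation requires V_DS ≥ V_GS − V_t = 0.566 V; 11.6 ≥ 0.566 ✓.

I_D ≈ 0.18 mA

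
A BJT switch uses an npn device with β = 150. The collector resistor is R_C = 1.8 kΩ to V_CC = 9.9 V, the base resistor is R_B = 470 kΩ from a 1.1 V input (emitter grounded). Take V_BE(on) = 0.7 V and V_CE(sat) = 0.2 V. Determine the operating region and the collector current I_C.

Assume active. Base-emitter loop: I_B = (V_BB − V_BE)/R_B = (1.1 − 0.7)/470 = 0.000851 mA.
I_C = β·I_B = 150×0.000851 = 0.128 mA.
V_CE = V_CC − I_C·R_C = 9.9 − 0.128×1.8 = 9.67 V > V_CE(sat), so the active-region assumption holds.

active; I_C ≈ 0.13 mA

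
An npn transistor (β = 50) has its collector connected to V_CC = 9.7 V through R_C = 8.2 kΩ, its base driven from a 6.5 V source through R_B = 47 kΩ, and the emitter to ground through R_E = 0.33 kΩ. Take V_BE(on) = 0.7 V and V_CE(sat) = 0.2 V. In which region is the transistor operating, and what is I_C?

Assume active: I_B = (6.5 − 0.7)/(47 + 51×0.33) = 0.0909 mA, I_C = β·I_B = 4.54 mA.
Then V_CE = 9.7 − 4.54×8.2 − 4.63×0.33 = -29.1 V < 0.2 V — the active assumption fails.
Re-solve with V_CE = 0.2 V. KCL at the emitter: V_E/R_E = (V_BB−0.7−V_E)/R_B + (V_CC−0.2−V_E)/R_C, giving V_E = 0.404 V.
I_C = (V_CC − 0.2 − V_E)/R_C = (9.5 − 0.404)/8.2 = 1.11 mA.
Check: I_B = (5.8 − 0.404)/47 = 0.115 mA, and β·I_B = 5.74 mA > I_C, confirming saturation.

saturation; I_C ≈ 1.1 mA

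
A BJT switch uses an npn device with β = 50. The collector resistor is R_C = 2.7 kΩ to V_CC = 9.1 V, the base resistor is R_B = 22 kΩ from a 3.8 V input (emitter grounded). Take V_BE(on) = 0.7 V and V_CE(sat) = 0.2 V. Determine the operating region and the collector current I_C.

Assume active: I_B = (3.8 − 0.7)/22 = 0.141 mA, giving I_C = β·I_B = 7.05 mA.
But then V_CE = 9.1 − 7.05×2.7 = -9.92 V < V_CE(sat) = 0.2 V — impossible in the active region.
So the transistor is saturated. With V_CE = 0.2 V, I_C = (V_CC − 0.2)/R_C = 8.9/2.7 = 3.3 mA.
Check: β·I_B = 7.05 mA > I_C = 3.3 mA, confirming saturation.

saturation; I_C ≈ 3.3 mA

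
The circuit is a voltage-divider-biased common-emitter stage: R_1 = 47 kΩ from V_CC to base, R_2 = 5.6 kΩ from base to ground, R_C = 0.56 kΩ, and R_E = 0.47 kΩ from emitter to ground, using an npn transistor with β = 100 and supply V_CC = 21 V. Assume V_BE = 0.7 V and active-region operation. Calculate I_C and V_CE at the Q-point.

I_C ≈ 2.9 mA, V_CE ≈ 18 V

Thevenize the base divider: V_Th = V_CC·R_2/(R_1+R_2) = 21×5.6/52.6 = 2.24 V, R_Th = R_1‖R_2 = 5 kΩ.
Base-emitter loop: V_Th = I_B·R_Th + V_BE + (β+1)I_B·R_E, so I_B = (2.24 − 0.7) / (5 + 101×0.47) = 0.0293 mA.
I_C = β·I_B = 100×0.0293 = 2.93 mA, and I_E = (β+1)I_B = 2.96 mA.
V_CE = V_CC − I_C·R_C − I_E·R_E = 21 − 2.93×0.56 − 2.96×0.47 = 18 V.
V_CE = 18 V > 0.2 V confirms active-region operation.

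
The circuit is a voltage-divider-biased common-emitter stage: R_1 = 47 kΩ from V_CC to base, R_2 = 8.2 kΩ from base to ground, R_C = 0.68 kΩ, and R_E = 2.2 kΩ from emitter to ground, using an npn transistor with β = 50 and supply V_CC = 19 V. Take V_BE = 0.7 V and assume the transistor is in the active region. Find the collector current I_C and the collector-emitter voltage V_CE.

Thevenize the base divider: V_Th = V_CC·R_2/(R_1+R_2) = 19×8.2/55.2 = 2.82 V, R_Th = R_1‖R_2 = 6.98 kΩ.
Base-emitter loop: V_Th = I_B·R_Th + V_BE + (β+1)I_B·R_E, so I_B = (2.82 − 0.7) / (6.98 + 51×2.2) = 0.0178 mA.
I_C = β·I_B = 50×0.0178 = 0.89 mA, and I_E = (β+1)I_B = 0.908 mA.
V_CE = V_CC − I_C·R_C − I_E·R_E = 19 − 0.89×0.68 − 0.908×2.2 = 16.4 V.
V_CE = 16.4 V > 0.2 V confirms active-region operation.

I_C ≈ 0.89 mA, V_CE ≈ 16 V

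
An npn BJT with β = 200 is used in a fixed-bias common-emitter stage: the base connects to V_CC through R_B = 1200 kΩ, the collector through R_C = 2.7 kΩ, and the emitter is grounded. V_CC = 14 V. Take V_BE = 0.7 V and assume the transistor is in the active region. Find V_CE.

V_CE ≈ 8 V

Base loop: V_CC = I_B·R_B + V_BE, so I_B = (14 − 0.7)/1200 kΩ = 0.0111 mA.
In the active region I_C = β·I_B = 200 × 0.0111 = 2.22 mA.
Collector loop: V_CE = V_CC − I_C·R_C = 14 − 2.22×2.7 = 8.02 V.
Since V_CE = 8.02 V > V_CE(sat) ≈ 0.2 V, the transistor is in the active region as assumed.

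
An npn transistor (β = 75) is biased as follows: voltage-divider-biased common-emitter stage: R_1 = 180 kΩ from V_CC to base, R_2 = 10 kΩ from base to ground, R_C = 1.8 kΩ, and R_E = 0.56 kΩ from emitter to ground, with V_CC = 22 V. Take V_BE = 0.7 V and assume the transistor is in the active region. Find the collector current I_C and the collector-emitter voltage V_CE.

Thevenize the base divider: V_Th = V_CC·R_2/(R_1+R_2) = 22×10/190 = 1.16 V, R_Th = R_1‖R_2 = 9.47 kΩ.
Base-emitter loop: V_Th = I_B·R_Th + V_BE + (β+1)I_B·R_E, so I_B = (1.16 − 0.7) / (9.47 + 76×0.56) = 0.0088 mA.
I_C = β·I_B = 75×0.0088 = 0.66 mA, and I_E = (β+1)I_B = 0.669 mA.
V_CE = V_CC − I_C·R_C − I_E·R_E = 22 − 0.66×1.8 − 0.669×0.56 = 20.4 V.
V_CE = 20.4 V > 0.2 V confirms active-region operation.

I_C ≈ 0.66 mA, V_CE ≈ 20 V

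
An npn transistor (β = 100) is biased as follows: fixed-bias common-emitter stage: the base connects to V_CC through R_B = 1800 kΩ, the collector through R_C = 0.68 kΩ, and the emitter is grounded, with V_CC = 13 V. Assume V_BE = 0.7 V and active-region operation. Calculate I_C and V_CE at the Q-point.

I_C ≈ 0.68 mA, V_CE ≈ 13 V

Base loop: V_CC = I_B·R_B + V_BE, so I_B = (13 − 0.7)/1800 kΩ = 0.00683 mA.
In the active region I_C = β·I_B = 100 × 0.00683 = 0.683 mA.
Collector loop: V_CE = V_CC − I_C·R_C = 13 − 0.683×0.68 = 12.5 V.
Since V_CE = 12.5 V > V_CE(sat) ≈ 0.2 V, the transistor is in the active region as assumed.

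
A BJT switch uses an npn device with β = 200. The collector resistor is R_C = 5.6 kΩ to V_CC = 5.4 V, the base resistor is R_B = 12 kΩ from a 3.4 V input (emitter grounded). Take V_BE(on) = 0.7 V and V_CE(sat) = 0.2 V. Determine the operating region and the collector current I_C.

Assume active: I_B = (3.4 − 0.7)/12 = 0.225 mA, giving I_C = β·I_B = 45 mA.
But then V_CE = 5.4 − 45×5.6 = -247 V < V_CE(sat) = 0.2 V — impossible in the active region.
So the transistor is saturated. With V_CE = 0.2 V, I_C = (V_CC − 0.2)/R_C = 5.2/5.6 = 0.929 mA.
Check: β·I_B = 45 mA > I_C = 0.929 mA, confirming saturation.

saturation; I_C ≈ 0.93 mA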